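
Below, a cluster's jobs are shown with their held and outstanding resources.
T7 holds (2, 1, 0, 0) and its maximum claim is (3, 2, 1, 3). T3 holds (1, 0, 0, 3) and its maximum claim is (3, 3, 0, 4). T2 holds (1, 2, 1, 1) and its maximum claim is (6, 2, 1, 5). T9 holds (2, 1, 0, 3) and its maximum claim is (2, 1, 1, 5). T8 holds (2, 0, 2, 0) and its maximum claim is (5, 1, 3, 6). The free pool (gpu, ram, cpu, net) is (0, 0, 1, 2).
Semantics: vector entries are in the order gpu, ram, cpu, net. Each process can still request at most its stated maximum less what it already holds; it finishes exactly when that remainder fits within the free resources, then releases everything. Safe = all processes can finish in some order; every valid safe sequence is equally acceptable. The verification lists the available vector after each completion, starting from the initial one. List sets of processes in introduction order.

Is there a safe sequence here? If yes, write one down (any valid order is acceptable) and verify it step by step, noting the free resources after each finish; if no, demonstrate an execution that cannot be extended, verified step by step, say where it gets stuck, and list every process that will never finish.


UNSAFE — no complete ordering exists.
Key observation: after T9, T7 the pool peaks at (4, 2, 1, 5), and each blocked process is short somewhere: T3 on ram; T2 on gpu; T8 on net.
A maximal execution: T9, T7 — then nothing else fits. Walking it through:
  pool = (0, 0, 1, 2)
  run T9 (needs (0, 0, 1, 2), free (0, 0, 1, 2)); after release of (2, 1, 0, 3) the pool is (2, 1, 1, 5)
  run T7 (needs (1, 1, 1, 3), free (2, 1, 1, 5)); after release of (2, 1, 0, 0) the pool is (4, 2, 1, 5)
  T3 cannot run: need (2, 3, 0, 1) vs free (4, 2, 1, 5) (insufficient ram)
  T2 cannot run: need (5, 0, 0, 4) vs free (4, 2, 1, 5) (insufficient gpu)
  T8 cannot run: need (3, 1, 1, 6) vs free (4, 2, 1, 5) (insufficient net)
Never able to finish: T3, T2 and T8.


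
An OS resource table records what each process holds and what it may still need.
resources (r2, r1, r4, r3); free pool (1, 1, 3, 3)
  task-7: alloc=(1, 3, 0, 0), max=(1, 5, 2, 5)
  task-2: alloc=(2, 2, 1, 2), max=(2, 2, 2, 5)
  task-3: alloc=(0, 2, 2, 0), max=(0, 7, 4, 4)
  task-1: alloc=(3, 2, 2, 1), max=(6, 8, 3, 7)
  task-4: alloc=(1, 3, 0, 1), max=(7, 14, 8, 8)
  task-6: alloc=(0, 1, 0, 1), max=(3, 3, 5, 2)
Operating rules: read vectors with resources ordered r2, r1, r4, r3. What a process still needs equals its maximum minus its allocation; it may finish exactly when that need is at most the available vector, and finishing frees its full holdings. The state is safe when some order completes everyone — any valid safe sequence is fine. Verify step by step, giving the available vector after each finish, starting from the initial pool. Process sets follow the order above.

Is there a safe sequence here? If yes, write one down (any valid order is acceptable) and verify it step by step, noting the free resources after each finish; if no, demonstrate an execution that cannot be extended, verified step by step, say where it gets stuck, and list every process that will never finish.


SAFE — a valid safe sequence is task-2, task-7, task-3, task-6, task-1, task-4.
Key observation: at task-2 the run first touches a limit — (0, 0, 1, 3) against (1, 1, 3, 3), exact on a resource it actually requests.
Verifying each step:
  pool = (1, 1, 3, 3)
  task-2: need (0, 0, 1, 3) fits (1, 1, 3, 3); releases (2, 2, 1, 2), pool now (3, 3, 4, 5)
  task-7: need (0, 2, 2, 5) fits (3, 3, 4, 5); releases (1, 3, 0, 0), pool now (4, 6, 4, 5)
  task-3: need (0, 5, 2, 4) fits (4, 6, 4, 5); releases (0, 2, 2, 0), pool now (4, 8, 6, 5)
  task-6: need (3, 2, 5, 1) fits (4, 8, 6, 5); releases (0, 1, 0, 1), pool now (4, 9, 6, 6)
  task-1: need (3, 6, 1, 6) fits (4, 9, 6, 6); releases (3, 2, 2, 1), pool now (7, 11, 8, 7)
  task-4: need (6, 11, 8, 7) fits (7, 11, 8, 7); releases (1, 3, 0, 1), pool now (8, 14, 8, 8)


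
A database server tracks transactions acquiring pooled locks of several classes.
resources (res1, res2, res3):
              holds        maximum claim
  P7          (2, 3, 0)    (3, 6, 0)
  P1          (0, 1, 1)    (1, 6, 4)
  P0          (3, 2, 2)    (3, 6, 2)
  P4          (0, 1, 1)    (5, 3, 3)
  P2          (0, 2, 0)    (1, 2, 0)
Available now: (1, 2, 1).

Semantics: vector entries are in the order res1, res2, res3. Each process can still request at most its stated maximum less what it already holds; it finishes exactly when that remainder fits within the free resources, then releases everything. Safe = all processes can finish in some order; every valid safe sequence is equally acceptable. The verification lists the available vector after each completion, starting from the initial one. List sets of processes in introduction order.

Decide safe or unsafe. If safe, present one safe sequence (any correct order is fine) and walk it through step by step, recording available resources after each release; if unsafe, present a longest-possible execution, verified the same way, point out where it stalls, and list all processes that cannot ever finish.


The state is SAFE; one workable sequence: P2, P0, P1, P7, P4.
Key observation: the first exact fit in this order is P2 — it needs (1, 0, 0) with (1, 2, 1) free, meeting a requested resource to the last unit.
Check, step by step:
  pool = (1, 2, 1)
  P2: need (1, 0, 0) fits (1, 2, 1); releases (0, 2, 0), pool now (1, 4, 1)
  P0: need (0, 4, 0) fits (1, 4, 1); releases (3, 2, 2), pool now (4, 6, 3)
  P1: need (1, 5, 3) fits (4, 6, 3); releases (0, 1, 1), pool now (4, 7, 4)
  P7: need (1, 3, 0) fits (4, 7, 4); releases (2, 3, 0), pool now (6, 10, 4)
  P4: need (5, 2, 2) fits (6, 10, 4); releases (0, 1, 1), pool now (6, 11, 5)


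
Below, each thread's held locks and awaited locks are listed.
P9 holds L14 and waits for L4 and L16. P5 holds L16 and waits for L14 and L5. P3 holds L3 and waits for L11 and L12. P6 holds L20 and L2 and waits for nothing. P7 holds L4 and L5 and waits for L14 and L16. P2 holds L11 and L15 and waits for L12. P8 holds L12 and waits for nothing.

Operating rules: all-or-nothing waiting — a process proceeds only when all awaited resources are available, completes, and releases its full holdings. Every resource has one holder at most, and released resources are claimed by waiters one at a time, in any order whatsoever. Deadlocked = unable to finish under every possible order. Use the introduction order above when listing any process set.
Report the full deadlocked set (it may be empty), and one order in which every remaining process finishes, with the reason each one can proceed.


Deadlocked: P9, P5 and P7.
Key observation: the knot is the closed ring of waits P9 -> P5 -> P9; P7 is caught in further circular waits.
One completion order for the rest: P6, P8, P2, P3.
Walking it through:
  run P6 (it waits on nothing); releases L20 and L2
  run P8 (it waits on nothing); releases L12
  run P2 (all its waits — L12 — are resolved); releases L11 and L15
  run P3 (all its waits — L11 and L12 — are resolved); releases L3


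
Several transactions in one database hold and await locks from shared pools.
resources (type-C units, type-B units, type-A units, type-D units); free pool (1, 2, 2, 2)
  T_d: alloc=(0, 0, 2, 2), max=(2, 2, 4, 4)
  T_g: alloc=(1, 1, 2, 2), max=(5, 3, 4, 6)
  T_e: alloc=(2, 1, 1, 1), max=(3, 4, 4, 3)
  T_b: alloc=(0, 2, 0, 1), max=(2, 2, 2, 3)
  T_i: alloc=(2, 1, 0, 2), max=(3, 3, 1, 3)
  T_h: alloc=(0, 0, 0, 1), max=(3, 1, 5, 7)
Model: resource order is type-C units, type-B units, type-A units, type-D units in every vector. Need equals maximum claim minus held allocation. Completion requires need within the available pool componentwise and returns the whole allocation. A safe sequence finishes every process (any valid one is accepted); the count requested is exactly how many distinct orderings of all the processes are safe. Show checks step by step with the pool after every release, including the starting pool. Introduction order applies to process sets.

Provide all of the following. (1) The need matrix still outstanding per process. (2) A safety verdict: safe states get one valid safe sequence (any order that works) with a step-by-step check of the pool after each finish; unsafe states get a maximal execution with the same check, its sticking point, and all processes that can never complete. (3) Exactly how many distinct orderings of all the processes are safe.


(1) Remaining need (order type-C units, type-B units, type-A units, type-D units):
  T_d: (2, 2, 2, 2)
  T_g: (4, 2, 2, 4)
  T_e: (1, 3, 3, 2)
  T_b: (2, 0, 2, 2)
  T_i: (1, 2, 1, 1)
  T_h: (3, 1, 5, 6)
(2) SAFE. One safe sequence: T_i, T_d, T_e, T_g, T_b, T_h.
Key observation: reading the order forward, T_i is the first process whose need (1, 2, 1, 1) meets the free pool (1, 2, 2, 2) exactly on a resource it requests.
Step-by-step check:
  pool = (1, 2, 2, 2)
  T_i: need (1, 2, 1, 1) fits (1, 2, 2, 2); releases (2, 1, 0, 2), pool now (3, 3, 2, 4)
  T_d: need (2, 2, 2, 2) fits (3, 3, 2, 4); releases (0, 0, 2, 2), pool now (3, 3, 4, 6)
  T_e: need (1, 3, 3, 2) fits (3, 3, 4, 6); releases (2, 1, 1, 1), pool now (5, 4, 5, 7)
  T_g: need (4, 2, 2, 4) fits (5, 4, 5, 7); releases (1, 1, 2, 2), pool now (6, 5, 7, 9)
  T_b: need (2, 0, 2, 2) fits (6, 5, 7, 9); releases (0, 2, 0, 1), pool now (6, 7, 7, 10)
  T_h: need (3, 1, 5, 6) fits (6, 7, 7, 10); releases (0, 0, 0, 1), pool now (6, 7, 7, 11)
(3) Exactly 10 of the possible complete orderings are safe sequences.


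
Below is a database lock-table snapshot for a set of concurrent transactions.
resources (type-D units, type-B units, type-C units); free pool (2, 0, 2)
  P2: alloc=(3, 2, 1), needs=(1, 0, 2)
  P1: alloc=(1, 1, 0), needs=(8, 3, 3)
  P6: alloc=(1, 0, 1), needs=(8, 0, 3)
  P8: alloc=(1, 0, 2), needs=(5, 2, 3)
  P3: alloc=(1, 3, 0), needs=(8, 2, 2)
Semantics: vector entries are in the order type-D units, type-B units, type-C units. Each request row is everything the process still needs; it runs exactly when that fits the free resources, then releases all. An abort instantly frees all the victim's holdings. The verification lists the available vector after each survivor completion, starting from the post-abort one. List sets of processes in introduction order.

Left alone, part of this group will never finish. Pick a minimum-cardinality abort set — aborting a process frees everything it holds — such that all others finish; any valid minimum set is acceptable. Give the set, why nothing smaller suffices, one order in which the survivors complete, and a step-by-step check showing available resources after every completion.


The answer: abort P6 and P3.
Key observation: P1 was stuck for good until P6 and P3 gave back (2, 3, 1); in the order shown it finishes at step 3.
Minimality, checking each single-abort alternative: P2 alone leaves P1 blocked (short on type-D units and type-B units); P1 alone leaves P6 blocked (short on type-D units); P6 alone leaves P1 blocked (short on type-D units and type-B units); P8 alone leaves P1 blocked (short on type-D units and type-B units); P3 alone leaves P1 blocked (short on type-D units).
The survivors complete as P2, P8, P1. Step-by-step check (starting from the post-abort pool):
  pool = (4, 3, 3)
  P2 needs (1, 0, 2) <= (4, 3, 3) -> finishes; pool += (3, 2, 1) = (7, 5, 4)
  P8 needs (5, 2, 3) <= (7, 5, 4) -> finishes; pool += (1, 0, 2) = (8, 5, 6)
  P1 needs (8, 3, 3) <= (8, 5, 6) -> finishes; pool += (1, 1, 0) = (9, 6, 6)


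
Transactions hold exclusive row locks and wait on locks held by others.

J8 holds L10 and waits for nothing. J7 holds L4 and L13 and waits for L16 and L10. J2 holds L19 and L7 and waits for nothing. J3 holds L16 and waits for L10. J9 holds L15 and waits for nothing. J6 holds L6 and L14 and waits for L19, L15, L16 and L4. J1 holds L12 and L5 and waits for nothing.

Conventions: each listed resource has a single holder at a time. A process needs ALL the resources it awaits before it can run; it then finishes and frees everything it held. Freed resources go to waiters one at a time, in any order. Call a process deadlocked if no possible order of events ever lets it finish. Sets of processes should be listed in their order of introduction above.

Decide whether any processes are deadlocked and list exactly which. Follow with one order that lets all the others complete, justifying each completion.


No process is deadlocked.
Key observation: the waits form no ring: some process can always run, and its releases unblock the others one by one.
A valid finishing order for the others: J8, J1, J9, J3, J7, J2, J6.
Verifying each step:
  J8: no waits; runs immediately, freeing L10
  J1: no waits; runs immediately, freeing L12 and L5
  J9: no waits; runs immediately, freeing L15
  run J3 (all its waits — L10 — are resolved); releases L16
  run J7 (all its waits — L16 and L10 — are resolved); releases L4 and L13
  J2: no waits; runs immediately, freeing L19 and L7
  run J6 (all its waits — L19, L15, L16 and L4 — are resolved); releases L6 and L14


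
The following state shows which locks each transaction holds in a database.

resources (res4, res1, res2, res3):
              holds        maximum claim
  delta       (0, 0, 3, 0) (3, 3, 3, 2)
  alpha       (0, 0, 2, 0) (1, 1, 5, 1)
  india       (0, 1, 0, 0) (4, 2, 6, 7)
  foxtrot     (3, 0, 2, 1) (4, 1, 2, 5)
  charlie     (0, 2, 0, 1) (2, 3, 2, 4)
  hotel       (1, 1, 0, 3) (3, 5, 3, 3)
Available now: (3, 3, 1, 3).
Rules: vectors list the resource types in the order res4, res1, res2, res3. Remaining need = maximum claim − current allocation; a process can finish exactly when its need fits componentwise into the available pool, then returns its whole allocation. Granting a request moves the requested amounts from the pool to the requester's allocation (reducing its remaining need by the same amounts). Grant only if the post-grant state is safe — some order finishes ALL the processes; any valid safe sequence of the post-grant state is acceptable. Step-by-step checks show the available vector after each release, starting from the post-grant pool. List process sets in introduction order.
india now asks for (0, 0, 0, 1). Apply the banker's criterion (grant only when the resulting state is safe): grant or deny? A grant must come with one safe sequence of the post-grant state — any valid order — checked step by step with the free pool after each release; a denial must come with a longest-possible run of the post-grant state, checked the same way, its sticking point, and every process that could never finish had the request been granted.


DENY: after the grant no complete ordering would exist.
Key observation: after delta, alpha the pool peaks at (3, 3, 6, 2), and each blocked process is short somewhere: india on res4, res3; foxtrot on res3; charlie on res3; hotel on res1.
Pretend the grant happened; the run delta, alpha goes as far as possible. Step-by-step check:
  pool = (3, 3, 1, 2)
  delta needs (3, 3, 0, 2) <= (3, 3, 1, 2) -> finishes; pool += (0, 0, 3, 0) = (3, 3, 4, 2)
  alpha needs (1, 1, 3, 1) <= (3, 3, 4, 2) -> finishes; pool += (0, 0, 2, 0) = (3, 3, 6, 2)
  blocked: india wants (4, 1, 6, 6), pool (3, 3, 6, 2) — not enough res4 and res3
  blocked: foxtrot wants (1, 1, 0, 4), pool (3, 3, 6, 2) — not enough res3
  blocked: charlie wants (2, 1, 2, 3), pool (3, 3, 6, 2) — not enough res3
  blocked: hotel wants (2, 4, 3, 0), pool (3, 3, 6, 2) — not enough res1
Post-grant, the permanently blocked set is india, foxtrot, charlie and hotel.


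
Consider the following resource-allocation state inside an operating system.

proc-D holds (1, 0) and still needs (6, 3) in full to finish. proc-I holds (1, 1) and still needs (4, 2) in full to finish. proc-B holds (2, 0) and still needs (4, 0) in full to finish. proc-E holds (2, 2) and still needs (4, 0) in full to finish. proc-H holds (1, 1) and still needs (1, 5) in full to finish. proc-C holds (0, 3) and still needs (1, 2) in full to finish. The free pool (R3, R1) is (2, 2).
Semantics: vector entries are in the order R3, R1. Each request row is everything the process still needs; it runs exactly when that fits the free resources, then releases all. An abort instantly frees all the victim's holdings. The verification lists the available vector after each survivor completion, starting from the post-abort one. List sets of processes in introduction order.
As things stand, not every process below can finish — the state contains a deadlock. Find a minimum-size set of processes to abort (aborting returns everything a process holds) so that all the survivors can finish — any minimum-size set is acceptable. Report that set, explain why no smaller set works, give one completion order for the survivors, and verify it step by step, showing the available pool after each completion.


Minimum abort set: proc-I.
Key observation: the deadlocked proc-B becomes finishable only because proc-I released (1, 1); it completes at step 3 below.
Why nothing smaller works: aborting no one leaves the state deadlocked as given.
One survivor order: proc-C, proc-H, proc-B, proc-E, proc-D. Walking it through (post-abort pool first):
  pool = (3, 3)
  run proc-C (needs (1, 2), free (3, 3)); after release of (0, 3) the pool is (3, 6)
  run proc-H (needs (1, 5), free (3, 6)); after release of (1, 1) the pool is (4, 7)
  run proc-B (needs (4, 0), free (4, 7)); after release of (2, 0) the pool is (6, 7)
  run proc-E (needs (4, 0), free (6, 7)); after release of (2, 2) the pool is (8, 9)
  run proc-D (needs (6, 3), free (8, 9)); after release of (1, 0) the pool is (9, 9)


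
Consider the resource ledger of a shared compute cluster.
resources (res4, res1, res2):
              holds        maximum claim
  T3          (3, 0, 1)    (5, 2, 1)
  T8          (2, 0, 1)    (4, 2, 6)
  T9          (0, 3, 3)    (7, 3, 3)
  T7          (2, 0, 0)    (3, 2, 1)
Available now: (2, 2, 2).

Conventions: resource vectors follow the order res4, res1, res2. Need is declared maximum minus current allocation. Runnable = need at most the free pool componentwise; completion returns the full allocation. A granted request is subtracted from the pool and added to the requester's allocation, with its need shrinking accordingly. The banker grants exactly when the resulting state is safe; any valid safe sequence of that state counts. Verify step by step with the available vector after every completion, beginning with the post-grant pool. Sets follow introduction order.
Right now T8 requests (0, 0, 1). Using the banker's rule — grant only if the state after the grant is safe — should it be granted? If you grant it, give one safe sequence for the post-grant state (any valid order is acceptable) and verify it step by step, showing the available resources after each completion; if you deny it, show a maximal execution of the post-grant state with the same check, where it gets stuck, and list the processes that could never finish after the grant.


GRANT. The post-grant state is safe; one safe sequence: T3, T7, T9, T8.
Key observation: after the grant the pool drops to (2, 2, 1), which still lets T3 finish first and unwind the rest.
Check on the post-grant state, step by step:
  pool = (2, 2, 1)
  T3 needs (2, 2, 0) <= (2, 2, 1) -> finishes; pool += (3, 0, 1) = (5, 2, 2)
  T7 needs (1, 2, 1) <= (5, 2, 2) -> finishes; pool += (2, 0, 0) = (7, 2, 2)
  T9 needs (7, 0, 0) <= (7, 2, 2) -> finishes; pool += (0, 3, 3) = (7, 5, 5)
  T8 needs (2, 2, 4) <= (7, 5, 5) -> finishes; pool += (2, 0, 2) = (9, 5, 7)


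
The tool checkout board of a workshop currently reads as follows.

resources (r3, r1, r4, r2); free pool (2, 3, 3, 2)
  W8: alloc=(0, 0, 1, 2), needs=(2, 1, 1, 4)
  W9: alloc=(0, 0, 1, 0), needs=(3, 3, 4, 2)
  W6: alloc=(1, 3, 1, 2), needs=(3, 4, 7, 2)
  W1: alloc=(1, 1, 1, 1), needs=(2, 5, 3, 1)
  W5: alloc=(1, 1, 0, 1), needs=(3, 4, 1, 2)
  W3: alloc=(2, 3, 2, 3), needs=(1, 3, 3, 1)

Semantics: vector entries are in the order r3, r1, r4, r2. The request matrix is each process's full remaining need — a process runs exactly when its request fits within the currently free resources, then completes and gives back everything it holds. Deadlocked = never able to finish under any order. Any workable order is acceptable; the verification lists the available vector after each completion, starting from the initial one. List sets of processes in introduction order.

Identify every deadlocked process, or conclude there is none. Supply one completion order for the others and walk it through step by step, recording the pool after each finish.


No process is deadlocked.
Key observation: W3 fits the free pool immediately, and its release cascades until everyone finishes.
The rest can finish in the order W3, W8, W1, W6, W5, W9. Step-by-step check:
  pool = (2, 3, 3, 2)
  W3: need (1, 3, 3, 1) fits (2, 3, 3, 2); releases (2, 3, 2, 3), pool now (4, 6, 5, 5)
  W8: need (2, 1, 1, 4) fits (4, 6, 5, 5); releases (0, 0, 1, 2), pool now (4, 6, 6, 7)
  W1: need (2, 5, 3, 1) fits (4, 6, 6, 7); releases (1, 1, 1, 1), pool now (5, 7, 7, 8)
  W6: need (3, 4, 7, 2) fits (5, 7, 7, 8); releases (1, 3, 1, 2), pool now (6, 10, 8, 10)
  W5: need (3, 4, 1, 2) fits (6, 10, 8, 10); releases (1, 1, 0, 1), pool now (7, 11, 8, 11)
  W9: need (3, 3, 4, 2) fits (7, 11, 8, 11); releases (0, 0, 1, 0), pool now (7, 11, 9, 11)


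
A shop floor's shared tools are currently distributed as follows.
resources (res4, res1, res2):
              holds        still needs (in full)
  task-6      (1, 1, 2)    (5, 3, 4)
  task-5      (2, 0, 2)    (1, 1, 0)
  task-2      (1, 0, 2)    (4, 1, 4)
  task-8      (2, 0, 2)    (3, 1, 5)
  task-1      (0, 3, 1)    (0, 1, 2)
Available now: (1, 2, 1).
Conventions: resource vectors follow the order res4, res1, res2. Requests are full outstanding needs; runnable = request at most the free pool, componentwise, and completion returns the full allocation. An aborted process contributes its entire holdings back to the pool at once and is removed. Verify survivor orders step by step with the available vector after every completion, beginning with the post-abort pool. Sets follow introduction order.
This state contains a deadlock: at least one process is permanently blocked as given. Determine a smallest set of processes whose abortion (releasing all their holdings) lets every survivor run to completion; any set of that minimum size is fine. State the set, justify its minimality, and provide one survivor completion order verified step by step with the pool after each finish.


Abort task-8.
Key observation: before aborting task-8, task-6 was permanently blocked — no order could ever run it; afterwards it completes at step 3.
No smaller set exists: with zero aborts the deadlock remains.
The survivors complete as task-5, task-1, task-6, task-2. Step-by-step check (starting from the post-abort pool):
  pool = (3, 2, 3)
  task-5 needs (1, 1, 0) <= (3, 2, 3) -> finishes; pool += (2, 0, 2) = (5, 2, 5)
  task-1 needs (0, 1, 2) <= (5, 2, 5) -> finishes; pool += (0, 3, 1) = (5, 5, 6)
  task-6 needs (5, 3, 4) <= (5, 5, 6) -> finishes; pool += (1, 1, 2) = (6, 6, 8)
  task-2 needs (4, 1, 4) <= (6, 6, 8) -> finishes; pool += (1, 0, 2) = (7, 6, 10)


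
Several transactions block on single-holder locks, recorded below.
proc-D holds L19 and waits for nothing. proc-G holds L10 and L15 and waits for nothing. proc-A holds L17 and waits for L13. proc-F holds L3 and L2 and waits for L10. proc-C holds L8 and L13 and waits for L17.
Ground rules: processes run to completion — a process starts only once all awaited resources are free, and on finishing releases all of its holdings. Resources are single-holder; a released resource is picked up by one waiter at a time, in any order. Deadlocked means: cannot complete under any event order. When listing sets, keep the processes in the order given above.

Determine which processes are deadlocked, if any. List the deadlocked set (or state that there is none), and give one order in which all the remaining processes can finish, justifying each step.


Deadlocked: proc-A and proc-C.
Key observation: the knot is the closed ring of waits proc-A -> proc-C -> proc-A; no other process is dragged down with it.
One completion order for the rest: proc-G, proc-D, proc-F.
Verifying each step:
  proc-G: no waits; runs immediately, freeing L10 and L15
  proc-D: no waits; runs immediately, freeing L19
  proc-F waits on L10 — all released -> runs and releases L3 and L2


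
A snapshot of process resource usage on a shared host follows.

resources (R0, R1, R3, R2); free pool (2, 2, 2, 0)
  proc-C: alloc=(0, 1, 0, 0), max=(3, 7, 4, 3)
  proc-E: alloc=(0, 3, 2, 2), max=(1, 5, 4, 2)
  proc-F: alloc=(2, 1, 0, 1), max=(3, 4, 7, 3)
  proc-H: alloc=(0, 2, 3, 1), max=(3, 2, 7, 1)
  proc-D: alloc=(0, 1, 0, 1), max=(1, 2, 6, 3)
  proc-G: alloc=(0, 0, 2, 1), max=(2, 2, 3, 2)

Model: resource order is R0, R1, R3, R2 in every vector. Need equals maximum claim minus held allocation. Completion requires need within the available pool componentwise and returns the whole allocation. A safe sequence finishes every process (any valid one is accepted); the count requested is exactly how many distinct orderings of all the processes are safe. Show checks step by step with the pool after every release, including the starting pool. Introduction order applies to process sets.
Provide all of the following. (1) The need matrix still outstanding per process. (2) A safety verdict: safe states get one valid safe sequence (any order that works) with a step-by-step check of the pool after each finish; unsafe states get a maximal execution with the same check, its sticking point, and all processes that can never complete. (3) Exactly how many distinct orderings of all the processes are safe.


(1) Outstanding need per process (order R0, R1, R3, R2):
  proc-C: (3, 6, 4, 3)
  proc-E: (1, 2, 2, 0)
  proc-F: (1, 3, 7, 2)
  proc-H: (3, 0, 4, 0)
  proc-D: (1, 1, 6, 2)
  proc-G: (2, 2, 1, 1)
(2) UNSAFE — no complete ordering exists.
Key observation: after proc-E, proc-G, proc-D the pool peaks at (2, 6, 6, 4), and each blocked process is short somewhere: proc-C on R0; proc-F on R3; proc-H on R0.
A maximal execution: proc-E, proc-G, proc-D — then nothing else fits. Check, step by step:
  pool = (2, 2, 2, 0)
  proc-E needs (1, 2, 2, 0) <= (2, 2, 2, 0) -> finishes; pool += (0, 3, 2, 2) = (2, 5, 4, 2)
  proc-G needs (2, 2, 1, 1) <= (2, 5, 4, 2) -> finishes; pool += (0, 0, 2, 1) = (2, 5, 6, 3)
  proc-D needs (1, 1, 6, 2) <= (2, 5, 6, 3) -> finishes; pool += (0, 1, 0, 1) = (2, 6, 6, 4)
  proc-C cannot run: need (3, 6, 4, 3) vs free (2, 6, 6, 4) (insufficient R0)
  proc-F cannot run: need (1, 3, 7, 2) vs free (2, 6, 6, 4) (insufficient R3)
  proc-H cannot run: need (3, 0, 4, 0) vs free (2, 6, 6, 4) (insufficient R0)
Never able to finish: proc-C, proc-F and proc-H.
(3) Precisely 0 of the possible complete orderings are safe sequences.


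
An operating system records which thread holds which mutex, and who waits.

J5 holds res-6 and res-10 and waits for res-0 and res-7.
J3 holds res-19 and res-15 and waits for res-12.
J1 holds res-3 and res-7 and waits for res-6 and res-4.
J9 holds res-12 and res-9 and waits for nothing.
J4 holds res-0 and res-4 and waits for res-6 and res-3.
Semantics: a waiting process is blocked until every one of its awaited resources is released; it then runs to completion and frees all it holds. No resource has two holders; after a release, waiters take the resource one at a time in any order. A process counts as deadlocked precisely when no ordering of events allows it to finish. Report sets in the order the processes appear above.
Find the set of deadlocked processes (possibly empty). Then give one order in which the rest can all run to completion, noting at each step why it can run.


Deadlocked set: J5, J1 and J4.
Key observation: the cycle J5 -> J1 -> J5 can never break — each member waits on the next; J4 is caught in further circular waits.
The rest can finish in the order J9, J3.
Walking it through:
  run J9 (it waits on nothing); releases res-12 and res-9
  run J3 (all its waits — res-12 — are resolved); releases res-19 and res-15


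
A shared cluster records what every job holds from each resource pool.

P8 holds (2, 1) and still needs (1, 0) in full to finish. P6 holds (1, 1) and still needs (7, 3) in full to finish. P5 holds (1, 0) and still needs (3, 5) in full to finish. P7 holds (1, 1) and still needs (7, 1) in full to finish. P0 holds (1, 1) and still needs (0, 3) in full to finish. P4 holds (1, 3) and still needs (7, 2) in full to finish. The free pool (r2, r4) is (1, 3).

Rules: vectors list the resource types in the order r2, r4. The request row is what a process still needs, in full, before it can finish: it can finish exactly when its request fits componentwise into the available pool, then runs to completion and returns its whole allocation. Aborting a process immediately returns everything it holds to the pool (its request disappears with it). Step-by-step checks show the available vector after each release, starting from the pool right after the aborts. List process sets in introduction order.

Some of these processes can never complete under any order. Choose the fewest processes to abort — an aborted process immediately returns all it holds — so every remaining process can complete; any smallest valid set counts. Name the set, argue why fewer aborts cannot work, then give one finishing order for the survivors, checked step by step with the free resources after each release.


The answer: abort P6 and P4.
Key observation: P7 was stuck for good until P6 and P4 gave back (2, 4); in the order shown it finishes at step 4.
No one abort is enough; case by case: P8 alone leaves P6 blocked (short on r2); P6 alone leaves P7 blocked (short on r2); P5 alone leaves P6 blocked (short on r2); P7 alone leaves P6 blocked (short on r2); P0 alone leaves P6 blocked (short on r2); P4 alone leaves P6 blocked (short on r2).
The survivors complete as P0, P5, P8, P7. Check, step by step (starting from the post-abort pool):
  pool = (3, 7)
  P0: need (0, 3) fits (3, 7); releases (1, 1), pool now (4, 8)
  P5: need (3, 5) fits (4, 8); releases (1, 0), pool now (5, 8)
  P8: need (1, 0) fits (5, 8); releases (2, 1), pool now (7, 9)
  P7: need (7, 1) fits (7, 9); releases (1, 1), pool now (8, 10)


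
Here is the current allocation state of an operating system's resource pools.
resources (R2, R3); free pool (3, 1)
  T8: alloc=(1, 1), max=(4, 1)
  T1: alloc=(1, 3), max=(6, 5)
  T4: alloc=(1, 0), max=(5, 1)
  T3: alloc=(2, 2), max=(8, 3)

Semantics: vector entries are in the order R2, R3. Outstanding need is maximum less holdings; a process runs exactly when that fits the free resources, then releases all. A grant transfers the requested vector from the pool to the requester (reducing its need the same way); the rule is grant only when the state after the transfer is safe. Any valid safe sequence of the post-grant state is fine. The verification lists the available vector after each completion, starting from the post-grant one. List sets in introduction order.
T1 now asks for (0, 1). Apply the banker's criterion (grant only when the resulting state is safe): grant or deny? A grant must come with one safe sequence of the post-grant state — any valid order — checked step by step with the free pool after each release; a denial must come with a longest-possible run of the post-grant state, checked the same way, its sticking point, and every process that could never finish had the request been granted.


GRANT — the state after the grant stays safe, e.g. via T8, T4, T1, T3.
Key observation: the grant leaves (3, 0) free — enough for T8, whose release restarts the cascade.
Step-by-step check of the post-grant state:
  pool = (3, 0)
  T8: need (3, 0) fits (3, 0); releases (1, 1), pool now (4, 1)
  T4: need (4, 1) fits (4, 1); releases (1, 0), pool now (5, 1)
  T1: need (5, 1) fits (5, 1); releases (1, 4), pool now (6, 5)
  T3: need (6, 1) fits (6, 5); releases (2, 2), pool now (8, 7)


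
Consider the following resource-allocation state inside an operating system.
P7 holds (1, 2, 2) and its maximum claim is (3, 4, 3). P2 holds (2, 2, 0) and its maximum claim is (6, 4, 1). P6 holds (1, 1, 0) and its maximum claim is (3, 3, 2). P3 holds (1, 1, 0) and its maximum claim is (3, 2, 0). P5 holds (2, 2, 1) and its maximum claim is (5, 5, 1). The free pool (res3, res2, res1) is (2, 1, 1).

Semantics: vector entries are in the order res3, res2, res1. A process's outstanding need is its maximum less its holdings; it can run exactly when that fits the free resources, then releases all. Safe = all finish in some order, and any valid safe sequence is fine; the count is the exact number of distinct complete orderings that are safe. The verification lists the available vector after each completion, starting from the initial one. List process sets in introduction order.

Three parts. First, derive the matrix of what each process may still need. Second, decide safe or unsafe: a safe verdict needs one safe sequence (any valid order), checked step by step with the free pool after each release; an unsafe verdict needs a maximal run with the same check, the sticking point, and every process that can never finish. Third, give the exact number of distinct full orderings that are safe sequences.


(1) Need matrix, components ordered res3, res2, res1:
  P7: (2, 2, 1)
  P2: (4, 2, 1)
  P6: (2, 2, 2)
  P3: (2, 1, 0)
  P5: (3, 3, 0)
(2) SAFE — a valid safe sequence is P3, P7, P2, P5, P6.
Key observation: the order's first zero-slack moment is P3 ((2, 1, 0) needed, (2, 1, 1) free — a requested resource with nothing to spare).
Walking it through:
  pool = (2, 1, 1)
  run P3 (needs (2, 1, 0), free (2, 1, 1)); after release of (1, 1, 0) the pool is (3, 2, 1)
  run P7 (needs (2, 2, 1), free (3, 2, 1)); after release of (1, 2, 2) the pool is (4, 4, 3)
  run P2 (needs (4, 2, 1), free (4, 4, 3)); after release of (2, 2, 0) the pool is (6, 6, 3)
  run P5 (needs (3, 3, 0), free (6, 6, 3)); after release of (2, 2, 1) the pool is (8, 8, 4)
  run P6 (needs (2, 2, 2), free (8, 8, 4)); after release of (1, 1, 0) the pool is (9, 9, 4)
(3) Precisely 6 of the possible complete orderings are safe sequences.


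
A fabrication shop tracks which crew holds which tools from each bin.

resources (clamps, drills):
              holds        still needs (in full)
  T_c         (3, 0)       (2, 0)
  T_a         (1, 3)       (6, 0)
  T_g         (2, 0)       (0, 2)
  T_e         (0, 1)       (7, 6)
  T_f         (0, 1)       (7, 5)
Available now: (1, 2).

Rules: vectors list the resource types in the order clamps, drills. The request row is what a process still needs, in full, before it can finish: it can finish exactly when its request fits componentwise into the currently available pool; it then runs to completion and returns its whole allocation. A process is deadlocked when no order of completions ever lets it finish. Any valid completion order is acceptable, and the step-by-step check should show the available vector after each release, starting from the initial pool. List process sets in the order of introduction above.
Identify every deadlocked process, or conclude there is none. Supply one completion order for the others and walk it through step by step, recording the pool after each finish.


Nothing here is deadlocked.
Key observation: no deadlock: T_g fits now, and the freed resources carry the rest through.
A valid finishing order for the others: T_g, T_c, T_a, T_f, T_e. Check, step by step:
  pool = (1, 2)
  T_g needs (0, 2) <= (1, 2) -> finishes; pool += (2, 0) = (3, 2)
  T_c needs (2, 0) <= (3, 2) -> finishes; pool += (3, 0) = (6, 2)
  T_a needs (6, 0) <= (6, 2) -> finishes; pool += (1, 3) = (7, 5)
  T_f needs (7, 5) <= (7, 5) -> finishes; pool += (0, 1) = (7, 6)
  T_e needs (7, 6) <= (7, 6) -> finishes; pool += (0, 1) = (7, 7)


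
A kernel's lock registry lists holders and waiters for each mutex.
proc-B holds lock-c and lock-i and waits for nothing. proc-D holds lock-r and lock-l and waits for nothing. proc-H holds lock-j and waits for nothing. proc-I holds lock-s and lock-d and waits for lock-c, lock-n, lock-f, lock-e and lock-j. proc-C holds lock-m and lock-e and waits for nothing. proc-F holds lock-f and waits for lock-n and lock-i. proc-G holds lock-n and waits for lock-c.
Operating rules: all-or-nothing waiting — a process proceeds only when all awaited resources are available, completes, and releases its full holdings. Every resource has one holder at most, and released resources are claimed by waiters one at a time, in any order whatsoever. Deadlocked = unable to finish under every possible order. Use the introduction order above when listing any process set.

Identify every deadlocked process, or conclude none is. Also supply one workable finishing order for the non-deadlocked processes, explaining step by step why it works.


The deadlocked set is empty.
Key observation: no waiting chain loops back on itself — every chain ends at a process that waits on nothing, so everyone eventually runs.
One completion order for the rest: proc-B, proc-G, proc-H, proc-F, proc-D, proc-C, proc-I.
Step-by-step check:
  proc-B waits on nothing -> runs at once and releases lock-c and lock-i
  proc-G waits on lock-c — all released -> runs and releases lock-n
  proc-H waits on nothing -> runs at once and releases lock-j
  proc-F waits on lock-n and lock-i — all released -> runs and releases lock-f
  proc-D waits on nothing -> runs at once and releases lock-r and lock-l
  proc-C waits on nothing -> runs at once and releases lock-m and lock-e
  proc-I waits on lock-c, lock-n, lock-f, lock-e and lock-j — all released -> runs and releases lock-s and lock-d


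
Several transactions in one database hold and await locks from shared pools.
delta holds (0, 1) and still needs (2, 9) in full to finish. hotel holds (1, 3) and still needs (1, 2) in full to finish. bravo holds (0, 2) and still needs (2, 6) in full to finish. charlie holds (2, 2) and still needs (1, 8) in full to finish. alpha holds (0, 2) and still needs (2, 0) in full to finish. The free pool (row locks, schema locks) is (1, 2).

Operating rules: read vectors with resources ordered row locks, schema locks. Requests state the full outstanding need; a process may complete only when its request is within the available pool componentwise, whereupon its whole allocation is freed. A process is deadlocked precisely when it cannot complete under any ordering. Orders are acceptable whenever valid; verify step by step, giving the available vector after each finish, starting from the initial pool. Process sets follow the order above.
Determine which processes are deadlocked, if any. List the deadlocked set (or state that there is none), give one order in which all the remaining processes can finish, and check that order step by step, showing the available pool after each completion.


No process is deadlocked.
Key observation: no deadlock: hotel fits now, and the freed resources carry the rest through.
One completion order for the rest: hotel, alpha, bravo, delta, charlie. Walking it through:
  pool = (1, 2)
  run hotel (needs (1, 2), free (1, 2)); after release of (1, 3) the pool is (2, 5)
  run alpha (needs (2, 0), free (2, 5)); after release of (0, 2) the pool is (2, 7)
  run bravo (needs (2, 6), free (2, 7)); after release of (0, 2) the pool is (2, 9)
  run delta (needs (2, 9), free (2, 9)); after release of (0, 1) the pool is (2, 10)
  run charlie (needs (1, 8), free (2, 10)); after release of (2, 2) the pool is (4, 12)


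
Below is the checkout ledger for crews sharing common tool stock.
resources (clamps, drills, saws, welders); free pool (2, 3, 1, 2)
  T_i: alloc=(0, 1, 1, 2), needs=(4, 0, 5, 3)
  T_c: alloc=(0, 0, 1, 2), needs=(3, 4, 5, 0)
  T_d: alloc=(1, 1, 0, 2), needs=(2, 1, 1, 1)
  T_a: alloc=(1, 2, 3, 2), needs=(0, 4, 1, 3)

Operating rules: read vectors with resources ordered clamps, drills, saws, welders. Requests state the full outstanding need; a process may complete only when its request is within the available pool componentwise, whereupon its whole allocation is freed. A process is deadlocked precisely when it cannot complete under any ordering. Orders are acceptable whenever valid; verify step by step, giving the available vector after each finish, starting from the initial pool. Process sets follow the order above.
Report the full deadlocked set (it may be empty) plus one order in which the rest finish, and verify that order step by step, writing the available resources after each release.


The deadlocked set is T_i and T_c.
Key observation: no order helps: past T_d, T_a, the free pool tops out at (4, 6, 4, 6), below what each blocked process needs in saws.
The rest can finish in the order T_d, T_a. Walking it through:
  pool = (2, 3, 1, 2)
  T_d needs (2, 1, 1, 1) <= (2, 3, 1, 2) -> finishes; pool += (1, 1, 0, 2) = (3, 4, 1, 4)
  T_a needs (0, 4, 1, 3) <= (3, 4, 1, 4) -> finishes; pool += (1, 2, 3, 2) = (4, 6, 4, 6)
The stuck group stays short no matter what:
  T_i still needs (4, 0, 5, 3) but only (4, 6, 4, 6) is free — short on saws
  T_c still needs (3, 4, 5, 0) but only (4, 6, 4, 6) is free — short on saws
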